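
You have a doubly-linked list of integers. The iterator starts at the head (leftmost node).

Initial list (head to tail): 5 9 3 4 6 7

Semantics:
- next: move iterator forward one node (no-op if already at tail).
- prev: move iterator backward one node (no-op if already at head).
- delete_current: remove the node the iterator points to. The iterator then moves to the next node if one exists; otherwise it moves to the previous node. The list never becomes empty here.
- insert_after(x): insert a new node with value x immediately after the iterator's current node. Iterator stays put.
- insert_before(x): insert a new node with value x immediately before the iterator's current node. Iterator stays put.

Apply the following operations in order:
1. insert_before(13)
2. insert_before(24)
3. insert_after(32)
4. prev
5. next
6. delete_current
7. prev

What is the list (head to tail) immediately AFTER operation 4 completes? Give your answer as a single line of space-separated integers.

Answer: 13 24 5 32 9 3 4 6 7

Derivation:
After 1 (insert_before(13)): list=[13, 5, 9, 3, 4, 6, 7] cursor@5
After 2 (insert_before(24)): list=[13, 24, 5, 9, 3, 4, 6, 7] cursor@5
After 3 (insert_after(32)): list=[13, 24, 5, 32, 9, 3, 4, 6, 7] cursor@5
After 4 (prev): list=[13, 24, 5, 32, 9, 3, 4, 6, 7] cursor@24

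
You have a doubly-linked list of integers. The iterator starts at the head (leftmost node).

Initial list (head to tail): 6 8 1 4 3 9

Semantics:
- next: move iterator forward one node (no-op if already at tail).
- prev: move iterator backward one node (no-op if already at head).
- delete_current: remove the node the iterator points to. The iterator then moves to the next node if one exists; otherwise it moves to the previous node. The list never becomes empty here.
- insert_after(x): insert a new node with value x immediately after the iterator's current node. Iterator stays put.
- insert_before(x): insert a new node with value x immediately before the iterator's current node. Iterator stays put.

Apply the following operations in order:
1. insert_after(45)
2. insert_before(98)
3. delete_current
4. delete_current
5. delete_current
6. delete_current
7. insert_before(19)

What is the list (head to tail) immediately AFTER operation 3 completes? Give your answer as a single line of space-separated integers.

After 1 (insert_after(45)): list=[6, 45, 8, 1, 4, 3, 9] cursor@6
After 2 (insert_before(98)): list=[98, 6, 45, 8, 1, 4, 3, 9] cursor@6
After 3 (delete_current): list=[98, 45, 8, 1, 4, 3, 9] cursor@45

Answer: 98 45 8 1 4 3 9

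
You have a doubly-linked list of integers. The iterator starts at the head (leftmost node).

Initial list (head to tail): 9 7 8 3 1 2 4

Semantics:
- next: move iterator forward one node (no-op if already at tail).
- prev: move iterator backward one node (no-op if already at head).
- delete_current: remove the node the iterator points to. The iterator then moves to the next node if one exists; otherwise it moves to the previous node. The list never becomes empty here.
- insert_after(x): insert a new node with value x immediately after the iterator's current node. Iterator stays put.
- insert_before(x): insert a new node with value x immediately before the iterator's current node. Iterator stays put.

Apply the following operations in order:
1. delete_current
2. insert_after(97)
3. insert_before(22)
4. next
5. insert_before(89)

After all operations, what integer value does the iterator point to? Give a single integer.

Answer: 97

Derivation:
After 1 (delete_current): list=[7, 8, 3, 1, 2, 4] cursor@7
After 2 (insert_after(97)): list=[7, 97, 8, 3, 1, 2, 4] cursor@7
After 3 (insert_before(22)): list=[22, 7, 97, 8, 3, 1, 2, 4] cursor@7
After 4 (next): list=[22, 7, 97, 8, 3, 1, 2, 4] cursor@97
After 5 (insert_before(89)): list=[22, 7, 89, 97, 8, 3, 1, 2, 4] cursor@97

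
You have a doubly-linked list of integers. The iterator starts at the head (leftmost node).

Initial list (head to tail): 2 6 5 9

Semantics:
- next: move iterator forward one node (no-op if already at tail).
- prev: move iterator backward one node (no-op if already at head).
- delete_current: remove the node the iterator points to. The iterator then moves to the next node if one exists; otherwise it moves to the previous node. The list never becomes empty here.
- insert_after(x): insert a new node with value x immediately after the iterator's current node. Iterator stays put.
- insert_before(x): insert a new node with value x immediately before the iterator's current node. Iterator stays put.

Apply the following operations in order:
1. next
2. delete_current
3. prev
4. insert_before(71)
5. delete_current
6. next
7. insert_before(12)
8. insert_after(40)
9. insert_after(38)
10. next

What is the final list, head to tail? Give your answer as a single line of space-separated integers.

Answer: 71 5 12 9 38 40

Derivation:
After 1 (next): list=[2, 6, 5, 9] cursor@6
After 2 (delete_current): list=[2, 5, 9] cursor@5
After 3 (prev): list=[2, 5, 9] cursor@2
After 4 (insert_before(71)): list=[71, 2, 5, 9] cursor@2
After 5 (delete_current): list=[71, 5, 9] cursor@5
After 6 (next): list=[71, 5, 9] cursor@9
After 7 (insert_before(12)): list=[71, 5, 12, 9] cursor@9
After 8 (insert_after(40)): list=[71, 5, 12, 9, 40] cursor@9
After 9 (insert_after(38)): list=[71, 5, 12, 9, 38, 40] cursor@9
After 10 (next): list=[71, 5, 12, 9, 38, 40] cursor@38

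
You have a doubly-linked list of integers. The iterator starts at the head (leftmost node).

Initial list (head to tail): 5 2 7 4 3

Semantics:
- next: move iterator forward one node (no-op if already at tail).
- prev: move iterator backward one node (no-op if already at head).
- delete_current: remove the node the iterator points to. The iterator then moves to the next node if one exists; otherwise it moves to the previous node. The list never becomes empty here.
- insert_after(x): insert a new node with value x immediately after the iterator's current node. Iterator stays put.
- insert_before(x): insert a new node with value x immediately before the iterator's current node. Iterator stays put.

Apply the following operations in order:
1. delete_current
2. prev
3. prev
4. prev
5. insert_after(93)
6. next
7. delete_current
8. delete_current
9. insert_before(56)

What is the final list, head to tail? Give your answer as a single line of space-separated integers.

After 1 (delete_current): list=[2, 7, 4, 3] cursor@2
After 2 (prev): list=[2, 7, 4, 3] cursor@2
After 3 (prev): list=[2, 7, 4, 3] cursor@2
After 4 (prev): list=[2, 7, 4, 3] cursor@2
After 5 (insert_after(93)): list=[2, 93, 7, 4, 3] cursor@2
After 6 (next): list=[2, 93, 7, 4, 3] cursor@93
After 7 (delete_current): list=[2, 7, 4, 3] cursor@7
After 8 (delete_current): list=[2, 4, 3] cursor@4
After 9 (insert_before(56)): list=[2, 56, 4, 3] cursor@4

Answer: 2 56 4 3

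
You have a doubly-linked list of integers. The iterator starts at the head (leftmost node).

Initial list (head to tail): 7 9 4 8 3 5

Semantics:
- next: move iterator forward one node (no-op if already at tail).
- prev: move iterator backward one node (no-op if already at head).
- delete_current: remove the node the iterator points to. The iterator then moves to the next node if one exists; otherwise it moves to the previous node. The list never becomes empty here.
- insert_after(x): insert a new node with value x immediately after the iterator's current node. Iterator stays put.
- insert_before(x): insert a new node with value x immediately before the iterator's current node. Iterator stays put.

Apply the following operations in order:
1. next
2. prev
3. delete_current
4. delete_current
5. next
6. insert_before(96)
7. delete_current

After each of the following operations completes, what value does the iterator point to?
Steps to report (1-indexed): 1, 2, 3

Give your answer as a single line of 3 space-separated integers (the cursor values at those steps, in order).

After 1 (next): list=[7, 9, 4, 8, 3, 5] cursor@9
After 2 (prev): list=[7, 9, 4, 8, 3, 5] cursor@7
After 3 (delete_current): list=[9, 4, 8, 3, 5] cursor@9
After 4 (delete_current): list=[4, 8, 3, 5] cursor@4
After 5 (next): list=[4, 8, 3, 5] cursor@8
After 6 (insert_before(96)): list=[4, 96, 8, 3, 5] cursor@8
After 7 (delete_current): list=[4, 96, 3, 5] cursor@3

Answer: 9 7 9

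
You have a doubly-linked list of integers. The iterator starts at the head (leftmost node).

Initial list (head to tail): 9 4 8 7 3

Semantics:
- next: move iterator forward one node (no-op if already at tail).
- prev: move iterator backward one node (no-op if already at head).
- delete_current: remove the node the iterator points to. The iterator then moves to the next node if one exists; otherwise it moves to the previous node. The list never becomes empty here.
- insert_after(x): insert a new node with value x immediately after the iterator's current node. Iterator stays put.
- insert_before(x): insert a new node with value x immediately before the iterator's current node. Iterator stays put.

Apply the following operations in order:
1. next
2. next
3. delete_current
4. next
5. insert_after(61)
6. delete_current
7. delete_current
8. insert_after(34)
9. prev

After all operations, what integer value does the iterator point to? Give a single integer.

After 1 (next): list=[9, 4, 8, 7, 3] cursor@4
After 2 (next): list=[9, 4, 8, 7, 3] cursor@8
After 3 (delete_current): list=[9, 4, 7, 3] cursor@7
After 4 (next): list=[9, 4, 7, 3] cursor@3
After 5 (insert_after(61)): list=[9, 4, 7, 3, 61] cursor@3
After 6 (delete_current): list=[9, 4, 7, 61] cursor@61
After 7 (delete_current): list=[9, 4, 7] cursor@7
After 8 (insert_after(34)): list=[9, 4, 7, 34] cursor@7
After 9 (prev): list=[9, 4, 7, 34] cursor@4

Answer: 4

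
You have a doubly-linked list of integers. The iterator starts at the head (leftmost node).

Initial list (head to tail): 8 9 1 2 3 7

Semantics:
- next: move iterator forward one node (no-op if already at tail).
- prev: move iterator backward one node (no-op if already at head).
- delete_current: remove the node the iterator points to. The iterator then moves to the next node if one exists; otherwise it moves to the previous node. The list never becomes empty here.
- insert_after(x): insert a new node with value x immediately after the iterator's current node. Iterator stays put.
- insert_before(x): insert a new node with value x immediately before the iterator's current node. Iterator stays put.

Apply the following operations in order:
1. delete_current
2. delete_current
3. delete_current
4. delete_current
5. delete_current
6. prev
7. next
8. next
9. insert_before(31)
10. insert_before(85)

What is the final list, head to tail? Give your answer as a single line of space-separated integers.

Answer: 31 85 7

Derivation:
After 1 (delete_current): list=[9, 1, 2, 3, 7] cursor@9
After 2 (delete_current): list=[1, 2, 3, 7] cursor@1
After 3 (delete_current): list=[2, 3, 7] cursor@2
After 4 (delete_current): list=[3, 7] cursor@3
After 5 (delete_current): list=[7] cursor@7
After 6 (prev): list=[7] cursor@7
After 7 (next): list=[7] cursor@7
After 8 (next): list=[7] cursor@7
After 9 (insert_before(31)): list=[31, 7] cursor@7
After 10 (insert_before(85)): list=[31, 85, 7] cursor@7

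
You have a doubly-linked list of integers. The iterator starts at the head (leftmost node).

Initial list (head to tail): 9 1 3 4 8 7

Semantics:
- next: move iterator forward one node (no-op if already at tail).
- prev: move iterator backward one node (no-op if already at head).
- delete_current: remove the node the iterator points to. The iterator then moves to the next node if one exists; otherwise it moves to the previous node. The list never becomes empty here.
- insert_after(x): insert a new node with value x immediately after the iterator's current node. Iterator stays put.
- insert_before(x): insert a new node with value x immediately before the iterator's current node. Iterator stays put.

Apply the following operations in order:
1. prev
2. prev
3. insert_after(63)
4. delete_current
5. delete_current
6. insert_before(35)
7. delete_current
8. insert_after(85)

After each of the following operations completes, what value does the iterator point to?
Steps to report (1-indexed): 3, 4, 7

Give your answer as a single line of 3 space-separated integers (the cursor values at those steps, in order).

After 1 (prev): list=[9, 1, 3, 4, 8, 7] cursor@9
After 2 (prev): list=[9, 1, 3, 4, 8, 7] cursor@9
After 3 (insert_after(63)): list=[9, 63, 1, 3, 4, 8, 7] cursor@9
After 4 (delete_current): list=[63, 1, 3, 4, 8, 7] cursor@63
After 5 (delete_current): list=[1, 3, 4, 8, 7] cursor@1
After 6 (insert_before(35)): list=[35, 1, 3, 4, 8, 7] cursor@1
After 7 (delete_current): list=[35, 3, 4, 8, 7] cursor@3
After 8 (insert_after(85)): list=[35, 3, 85, 4, 8, 7] cursor@3

Answer: 9 63 3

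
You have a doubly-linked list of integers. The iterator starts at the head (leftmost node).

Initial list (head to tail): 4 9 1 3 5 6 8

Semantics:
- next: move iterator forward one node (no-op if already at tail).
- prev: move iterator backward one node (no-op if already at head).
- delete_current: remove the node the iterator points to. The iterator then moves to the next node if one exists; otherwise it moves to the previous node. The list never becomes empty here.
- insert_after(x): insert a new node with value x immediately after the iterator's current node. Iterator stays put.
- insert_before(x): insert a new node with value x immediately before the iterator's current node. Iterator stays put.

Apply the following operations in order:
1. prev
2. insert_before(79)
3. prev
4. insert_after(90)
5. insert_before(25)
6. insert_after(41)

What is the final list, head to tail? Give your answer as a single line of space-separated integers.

Answer: 25 79 41 90 4 9 1 3 5 6 8

Derivation:
After 1 (prev): list=[4, 9, 1, 3, 5, 6, 8] cursor@4
After 2 (insert_before(79)): list=[79, 4, 9, 1, 3, 5, 6, 8] cursor@4
After 3 (prev): list=[79, 4, 9, 1, 3, 5, 6, 8] cursor@79
After 4 (insert_after(90)): list=[79, 90, 4, 9, 1, 3, 5, 6, 8] cursor@79
After 5 (insert_before(25)): list=[25, 79, 90, 4, 9, 1, 3, 5, 6, 8] cursor@79
After 6 (insert_after(41)): list=[25, 79, 41, 90, 4, 9, 1, 3, 5, 6, 8] cursor@79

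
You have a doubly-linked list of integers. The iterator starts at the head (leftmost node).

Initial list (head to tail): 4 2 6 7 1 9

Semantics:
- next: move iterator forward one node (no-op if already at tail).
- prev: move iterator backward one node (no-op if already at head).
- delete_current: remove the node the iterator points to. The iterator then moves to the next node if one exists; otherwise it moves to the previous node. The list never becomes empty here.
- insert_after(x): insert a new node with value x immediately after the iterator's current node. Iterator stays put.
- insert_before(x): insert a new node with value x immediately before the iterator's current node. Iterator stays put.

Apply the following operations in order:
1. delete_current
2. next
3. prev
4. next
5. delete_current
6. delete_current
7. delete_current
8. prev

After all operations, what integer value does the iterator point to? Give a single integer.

After 1 (delete_current): list=[2, 6, 7, 1, 9] cursor@2
After 2 (next): list=[2, 6, 7, 1, 9] cursor@6
After 3 (prev): list=[2, 6, 7, 1, 9] cursor@2
After 4 (next): list=[2, 6, 7, 1, 9] cursor@6
After 5 (delete_current): list=[2, 7, 1, 9] cursor@7
After 6 (delete_current): list=[2, 1, 9] cursor@1
After 7 (delete_current): list=[2, 9] cursor@9
After 8 (prev): list=[2, 9] cursor@2

Answer: 2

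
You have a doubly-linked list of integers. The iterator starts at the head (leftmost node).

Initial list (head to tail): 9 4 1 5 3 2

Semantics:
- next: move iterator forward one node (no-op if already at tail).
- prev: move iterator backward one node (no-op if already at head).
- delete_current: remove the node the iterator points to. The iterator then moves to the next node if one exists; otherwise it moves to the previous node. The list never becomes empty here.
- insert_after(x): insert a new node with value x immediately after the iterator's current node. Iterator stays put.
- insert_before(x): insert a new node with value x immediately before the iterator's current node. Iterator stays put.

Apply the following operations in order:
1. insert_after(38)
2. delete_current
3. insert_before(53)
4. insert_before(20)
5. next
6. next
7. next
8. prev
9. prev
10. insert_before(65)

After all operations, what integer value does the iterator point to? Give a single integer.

After 1 (insert_after(38)): list=[9, 38, 4, 1, 5, 3, 2] cursor@9
After 2 (delete_current): list=[38, 4, 1, 5, 3, 2] cursor@38
After 3 (insert_before(53)): list=[53, 38, 4, 1, 5, 3, 2] cursor@38
After 4 (insert_before(20)): list=[53, 20, 38, 4, 1, 5, 3, 2] cursor@38
After 5 (next): list=[53, 20, 38, 4, 1, 5, 3, 2] cursor@4
After 6 (next): list=[53, 20, 38, 4, 1, 5, 3, 2] cursor@1
After 7 (next): list=[53, 20, 38, 4, 1, 5, 3, 2] cursor@5
After 8 (prev): list=[53, 20, 38, 4, 1, 5, 3, 2] cursor@1
After 9 (prev): list=[53, 20, 38, 4, 1, 5, 3, 2] cursor@4
After 10 (insert_before(65)): list=[53, 20, 38, 65, 4, 1, 5, 3, 2] cursor@4

Answer: 4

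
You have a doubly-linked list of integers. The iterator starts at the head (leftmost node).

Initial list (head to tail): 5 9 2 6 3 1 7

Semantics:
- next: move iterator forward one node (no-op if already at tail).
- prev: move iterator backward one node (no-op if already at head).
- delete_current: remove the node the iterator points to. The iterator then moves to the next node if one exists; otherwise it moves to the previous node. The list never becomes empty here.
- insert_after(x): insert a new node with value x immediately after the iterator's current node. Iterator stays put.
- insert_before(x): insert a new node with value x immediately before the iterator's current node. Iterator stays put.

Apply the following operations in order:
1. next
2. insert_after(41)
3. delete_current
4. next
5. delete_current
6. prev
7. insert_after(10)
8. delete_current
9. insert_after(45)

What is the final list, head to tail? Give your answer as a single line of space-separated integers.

After 1 (next): list=[5, 9, 2, 6, 3, 1, 7] cursor@9
After 2 (insert_after(41)): list=[5, 9, 41, 2, 6, 3, 1, 7] cursor@9
After 3 (delete_current): list=[5, 41, 2, 6, 3, 1, 7] cursor@41
After 4 (next): list=[5, 41, 2, 6, 3, 1, 7] cursor@2
After 5 (delete_current): list=[5, 41, 6, 3, 1, 7] cursor@6
After 6 (prev): list=[5, 41, 6, 3, 1, 7] cursor@41
After 7 (insert_after(10)): list=[5, 41, 10, 6, 3, 1, 7] cursor@41
After 8 (delete_current): list=[5, 10, 6, 3, 1, 7] cursor@10
After 9 (insert_after(45)): list=[5, 10, 45, 6, 3, 1, 7] cursor@10

Answer: 5 10 45 6 3 1 7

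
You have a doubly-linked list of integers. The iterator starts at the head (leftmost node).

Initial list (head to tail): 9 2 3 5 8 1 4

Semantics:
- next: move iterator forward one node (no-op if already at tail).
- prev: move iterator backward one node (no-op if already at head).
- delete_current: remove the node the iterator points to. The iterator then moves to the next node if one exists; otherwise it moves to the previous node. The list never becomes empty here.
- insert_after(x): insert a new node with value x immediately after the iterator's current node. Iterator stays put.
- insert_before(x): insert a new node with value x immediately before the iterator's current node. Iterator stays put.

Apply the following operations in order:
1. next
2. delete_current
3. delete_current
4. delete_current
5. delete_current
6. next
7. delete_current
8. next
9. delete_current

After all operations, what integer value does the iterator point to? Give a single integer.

After 1 (next): list=[9, 2, 3, 5, 8, 1, 4] cursor@2
After 2 (delete_current): list=[9, 3, 5, 8, 1, 4] cursor@3
After 3 (delete_current): list=[9, 5, 8, 1, 4] cursor@5
After 4 (delete_current): list=[9, 8, 1, 4] cursor@8
After 5 (delete_current): list=[9, 1, 4] cursor@1
After 6 (next): list=[9, 1, 4] cursor@4
After 7 (delete_current): list=[9, 1] cursor@1
After 8 (next): list=[9, 1] cursor@1
After 9 (delete_current): list=[9] cursor@9

Answer: 9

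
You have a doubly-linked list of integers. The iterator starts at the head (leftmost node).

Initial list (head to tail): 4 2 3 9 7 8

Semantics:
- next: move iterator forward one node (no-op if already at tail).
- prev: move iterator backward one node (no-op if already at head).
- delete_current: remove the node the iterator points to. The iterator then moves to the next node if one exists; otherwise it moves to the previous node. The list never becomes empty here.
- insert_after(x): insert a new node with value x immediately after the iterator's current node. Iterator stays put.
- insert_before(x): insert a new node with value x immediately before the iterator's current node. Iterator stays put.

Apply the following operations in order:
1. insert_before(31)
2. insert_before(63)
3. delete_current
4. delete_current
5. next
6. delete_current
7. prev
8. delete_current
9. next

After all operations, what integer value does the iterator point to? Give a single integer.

Answer: 8

Derivation:
After 1 (insert_before(31)): list=[31, 4, 2, 3, 9, 7, 8] cursor@4
After 2 (insert_before(63)): list=[31, 63, 4, 2, 3, 9, 7, 8] cursor@4
After 3 (delete_current): list=[31, 63, 2, 3, 9, 7, 8] cursor@2
After 4 (delete_current): list=[31, 63, 3, 9, 7, 8] cursor@3
After 5 (next): list=[31, 63, 3, 9, 7, 8] cursor@9
After 6 (delete_current): list=[31, 63, 3, 7, 8] cursor@7
After 7 (prev): list=[31, 63, 3, 7, 8] cursor@3
After 8 (delete_current): list=[31, 63, 7, 8] cursor@7
After 9 (next): list=[31, 63, 7, 8] cursor@8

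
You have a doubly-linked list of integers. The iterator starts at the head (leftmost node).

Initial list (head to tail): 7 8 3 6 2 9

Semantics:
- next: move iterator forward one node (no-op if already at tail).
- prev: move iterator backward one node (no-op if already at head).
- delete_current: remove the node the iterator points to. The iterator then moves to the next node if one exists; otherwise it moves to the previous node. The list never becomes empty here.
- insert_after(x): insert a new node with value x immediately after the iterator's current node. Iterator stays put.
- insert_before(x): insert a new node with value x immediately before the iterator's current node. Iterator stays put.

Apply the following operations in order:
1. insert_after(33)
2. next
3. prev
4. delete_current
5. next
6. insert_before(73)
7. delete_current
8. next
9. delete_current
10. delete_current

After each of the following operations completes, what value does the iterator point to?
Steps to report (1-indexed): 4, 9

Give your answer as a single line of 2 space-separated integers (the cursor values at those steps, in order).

After 1 (insert_after(33)): list=[7, 33, 8, 3, 6, 2, 9] cursor@7
After 2 (next): list=[7, 33, 8, 3, 6, 2, 9] cursor@33
After 3 (prev): list=[7, 33, 8, 3, 6, 2, 9] cursor@7
After 4 (delete_current): list=[33, 8, 3, 6, 2, 9] cursor@33
After 5 (next): list=[33, 8, 3, 6, 2, 9] cursor@8
After 6 (insert_before(73)): list=[33, 73, 8, 3, 6, 2, 9] cursor@8
After 7 (delete_current): list=[33, 73, 3, 6, 2, 9] cursor@3
After 8 (next): list=[33, 73, 3, 6, 2, 9] cursor@6
After 9 (delete_current): list=[33, 73, 3, 2, 9] cursor@2
After 10 (delete_current): list=[33, 73, 3, 9] cursor@9

Answer: 33 2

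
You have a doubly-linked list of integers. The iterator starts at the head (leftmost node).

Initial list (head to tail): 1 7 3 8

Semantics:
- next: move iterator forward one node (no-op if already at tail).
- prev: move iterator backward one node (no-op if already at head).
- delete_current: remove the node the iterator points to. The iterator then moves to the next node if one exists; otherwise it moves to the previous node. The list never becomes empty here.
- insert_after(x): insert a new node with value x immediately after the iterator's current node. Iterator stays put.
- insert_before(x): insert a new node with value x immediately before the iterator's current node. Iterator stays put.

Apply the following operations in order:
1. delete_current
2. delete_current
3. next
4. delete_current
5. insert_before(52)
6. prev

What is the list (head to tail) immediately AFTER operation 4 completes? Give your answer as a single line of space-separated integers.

Answer: 3

Derivation:
After 1 (delete_current): list=[7, 3, 8] cursor@7
After 2 (delete_current): list=[3, 8] cursor@3
After 3 (next): list=[3, 8] cursor@8
After 4 (delete_current): list=[3] cursor@3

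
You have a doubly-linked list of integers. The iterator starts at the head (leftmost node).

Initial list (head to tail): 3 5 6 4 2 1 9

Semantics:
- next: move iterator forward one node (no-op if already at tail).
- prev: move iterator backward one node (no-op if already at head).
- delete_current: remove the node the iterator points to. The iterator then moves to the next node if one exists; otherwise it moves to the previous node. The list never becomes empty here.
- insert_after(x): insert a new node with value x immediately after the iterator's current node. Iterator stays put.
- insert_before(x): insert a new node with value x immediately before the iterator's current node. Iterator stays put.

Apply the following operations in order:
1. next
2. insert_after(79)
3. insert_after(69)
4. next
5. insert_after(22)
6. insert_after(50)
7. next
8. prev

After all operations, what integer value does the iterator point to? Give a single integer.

After 1 (next): list=[3, 5, 6, 4, 2, 1, 9] cursor@5
After 2 (insert_after(79)): list=[3, 5, 79, 6, 4, 2, 1, 9] cursor@5
After 3 (insert_after(69)): list=[3, 5, 69, 79, 6, 4, 2, 1, 9] cursor@5
After 4 (next): list=[3, 5, 69, 79, 6, 4, 2, 1, 9] cursor@69
After 5 (insert_after(22)): list=[3, 5, 69, 22, 79, 6, 4, 2, 1, 9] cursor@69
After 6 (insert_after(50)): list=[3, 5, 69, 50, 22, 79, 6, 4, 2, 1, 9] cursor@69
After 7 (next): list=[3, 5, 69, 50, 22, 79, 6, 4, 2, 1, 9] cursor@50
After 8 (prev): list=[3, 5, 69, 50, 22, 79, 6, 4, 2, 1, 9] cursor@69

Answer: 69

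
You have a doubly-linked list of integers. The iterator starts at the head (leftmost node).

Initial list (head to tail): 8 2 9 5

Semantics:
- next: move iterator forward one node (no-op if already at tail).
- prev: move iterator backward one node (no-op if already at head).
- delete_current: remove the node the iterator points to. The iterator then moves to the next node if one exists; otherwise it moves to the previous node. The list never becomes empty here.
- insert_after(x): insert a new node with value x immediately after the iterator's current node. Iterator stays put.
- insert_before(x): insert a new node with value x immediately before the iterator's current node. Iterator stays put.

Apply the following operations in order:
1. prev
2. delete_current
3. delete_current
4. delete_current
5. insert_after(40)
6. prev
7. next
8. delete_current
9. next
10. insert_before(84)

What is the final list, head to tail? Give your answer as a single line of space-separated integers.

Answer: 84 5

Derivation:
After 1 (prev): list=[8, 2, 9, 5] cursor@8
After 2 (delete_current): list=[2, 9, 5] cursor@2
After 3 (delete_current): list=[9, 5] cursor@9
After 4 (delete_current): list=[5] cursor@5
After 5 (insert_after(40)): list=[5, 40] cursor@5
After 6 (prev): list=[5, 40] cursor@5
After 7 (next): list=[5, 40] cursor@40
After 8 (delete_current): list=[5] cursor@5
After 9 (next): list=[5] cursor@5
After 10 (insert_before(84)): list=[84, 5] cursor@5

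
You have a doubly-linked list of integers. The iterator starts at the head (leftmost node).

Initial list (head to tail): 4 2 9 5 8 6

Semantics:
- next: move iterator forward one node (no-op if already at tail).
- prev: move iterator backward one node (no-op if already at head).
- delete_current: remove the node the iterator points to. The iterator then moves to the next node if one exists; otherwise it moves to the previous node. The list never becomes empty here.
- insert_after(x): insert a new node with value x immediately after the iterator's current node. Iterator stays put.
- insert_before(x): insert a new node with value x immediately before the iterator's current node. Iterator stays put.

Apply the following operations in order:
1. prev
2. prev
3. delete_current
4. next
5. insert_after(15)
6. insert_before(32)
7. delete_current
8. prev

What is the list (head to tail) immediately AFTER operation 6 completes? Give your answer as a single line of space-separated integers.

After 1 (prev): list=[4, 2, 9, 5, 8, 6] cursor@4
After 2 (prev): list=[4, 2, 9, 5, 8, 6] cursor@4
After 3 (delete_current): list=[2, 9, 5, 8, 6] cursor@2
After 4 (next): list=[2, 9, 5, 8, 6] cursor@9
After 5 (insert_after(15)): list=[2, 9, 15, 5, 8, 6] cursor@9
After 6 (insert_before(32)): list=[2, 32, 9, 15, 5, 8, 6] cursor@9

Answer: 2 32 9 15 5 8 6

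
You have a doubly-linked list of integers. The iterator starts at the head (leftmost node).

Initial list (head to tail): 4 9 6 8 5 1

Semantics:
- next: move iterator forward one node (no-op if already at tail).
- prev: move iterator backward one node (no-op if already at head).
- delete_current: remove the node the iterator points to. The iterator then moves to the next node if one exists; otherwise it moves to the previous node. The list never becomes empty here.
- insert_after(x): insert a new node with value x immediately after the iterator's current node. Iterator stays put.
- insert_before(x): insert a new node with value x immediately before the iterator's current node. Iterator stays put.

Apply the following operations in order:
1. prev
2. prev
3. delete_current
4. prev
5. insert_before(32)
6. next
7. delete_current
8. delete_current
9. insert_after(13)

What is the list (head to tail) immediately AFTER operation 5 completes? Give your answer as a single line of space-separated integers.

After 1 (prev): list=[4, 9, 6, 8, 5, 1] cursor@4
After 2 (prev): list=[4, 9, 6, 8, 5, 1] cursor@4
After 3 (delete_current): list=[9, 6, 8, 5, 1] cursor@9
After 4 (prev): list=[9, 6, 8, 5, 1] cursor@9
After 5 (insert_before(32)): list=[32, 9, 6, 8, 5, 1] cursor@9

Answer: 32 9 6 8 5 1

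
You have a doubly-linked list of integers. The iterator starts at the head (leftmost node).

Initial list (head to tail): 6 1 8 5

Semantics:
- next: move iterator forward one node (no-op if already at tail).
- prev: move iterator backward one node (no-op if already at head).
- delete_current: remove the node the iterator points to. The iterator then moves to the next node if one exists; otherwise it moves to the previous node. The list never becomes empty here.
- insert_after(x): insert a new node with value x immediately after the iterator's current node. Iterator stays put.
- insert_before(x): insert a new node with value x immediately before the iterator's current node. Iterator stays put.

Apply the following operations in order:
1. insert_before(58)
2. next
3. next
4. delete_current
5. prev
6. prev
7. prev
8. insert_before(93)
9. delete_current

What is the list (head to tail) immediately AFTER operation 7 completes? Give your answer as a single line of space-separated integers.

After 1 (insert_before(58)): list=[58, 6, 1, 8, 5] cursor@6
After 2 (next): list=[58, 6, 1, 8, 5] cursor@1
After 3 (next): list=[58, 6, 1, 8, 5] cursor@8
After 4 (delete_current): list=[58, 6, 1, 5] cursor@5
After 5 (prev): list=[58, 6, 1, 5] cursor@1
After 6 (prev): list=[58, 6, 1, 5] cursor@6
After 7 (prev): list=[58, 6, 1, 5] cursor@58

Answer: 58 6 1 5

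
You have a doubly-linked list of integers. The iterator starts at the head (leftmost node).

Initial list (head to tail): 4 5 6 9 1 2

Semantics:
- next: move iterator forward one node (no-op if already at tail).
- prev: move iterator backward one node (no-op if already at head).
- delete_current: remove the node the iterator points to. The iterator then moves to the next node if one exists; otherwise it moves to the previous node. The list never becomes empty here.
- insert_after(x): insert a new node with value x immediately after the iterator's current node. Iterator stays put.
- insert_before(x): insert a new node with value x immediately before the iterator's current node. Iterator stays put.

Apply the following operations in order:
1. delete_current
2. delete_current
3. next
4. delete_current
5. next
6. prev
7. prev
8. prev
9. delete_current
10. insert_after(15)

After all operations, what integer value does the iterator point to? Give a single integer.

Answer: 1

Derivation:
After 1 (delete_current): list=[5, 6, 9, 1, 2] cursor@5
After 2 (delete_current): list=[6, 9, 1, 2] cursor@6
After 3 (next): list=[6, 9, 1, 2] cursor@9
After 4 (delete_current): list=[6, 1, 2] cursor@1
After 5 (next): list=[6, 1, 2] cursor@2
After 6 (prev): list=[6, 1, 2] cursor@1
After 7 (prev): list=[6, 1, 2] cursor@6
After 8 (prev): list=[6, 1, 2] cursor@6
After 9 (delete_current): list=[1, 2] cursor@1
After 10 (insert_after(15)): list=[1, 15, 2] cursor@1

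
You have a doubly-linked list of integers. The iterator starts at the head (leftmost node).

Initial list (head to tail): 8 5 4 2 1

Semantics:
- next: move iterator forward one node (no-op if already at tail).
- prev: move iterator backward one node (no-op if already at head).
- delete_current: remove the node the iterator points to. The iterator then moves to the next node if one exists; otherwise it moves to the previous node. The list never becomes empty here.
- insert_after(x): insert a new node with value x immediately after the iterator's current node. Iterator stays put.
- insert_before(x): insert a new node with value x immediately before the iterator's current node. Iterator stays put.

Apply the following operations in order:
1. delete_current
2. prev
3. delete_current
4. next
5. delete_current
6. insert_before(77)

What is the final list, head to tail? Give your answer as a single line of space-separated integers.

After 1 (delete_current): list=[5, 4, 2, 1] cursor@5
After 2 (prev): list=[5, 4, 2, 1] cursor@5
After 3 (delete_current): list=[4, 2, 1] cursor@4
After 4 (next): list=[4, 2, 1] cursor@2
After 5 (delete_current): list=[4, 1] cursor@1
After 6 (insert_before(77)): list=[4, 77, 1] cursor@1

Answer: 4 77 1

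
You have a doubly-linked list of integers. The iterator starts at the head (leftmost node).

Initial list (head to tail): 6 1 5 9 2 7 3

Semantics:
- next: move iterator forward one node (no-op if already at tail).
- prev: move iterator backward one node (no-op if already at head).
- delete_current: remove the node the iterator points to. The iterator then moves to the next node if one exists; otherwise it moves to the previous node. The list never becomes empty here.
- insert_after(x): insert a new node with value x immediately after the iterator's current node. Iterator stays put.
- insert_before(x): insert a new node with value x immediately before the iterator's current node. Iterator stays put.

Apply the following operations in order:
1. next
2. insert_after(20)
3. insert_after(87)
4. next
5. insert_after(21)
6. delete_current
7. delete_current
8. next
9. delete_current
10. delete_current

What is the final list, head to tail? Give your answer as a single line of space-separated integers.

Answer: 6 1 20 2 7 3

Derivation:
After 1 (next): list=[6, 1, 5, 9, 2, 7, 3] cursor@1
After 2 (insert_after(20)): list=[6, 1, 20, 5, 9, 2, 7, 3] cursor@1
After 3 (insert_after(87)): list=[6, 1, 87, 20, 5, 9, 2, 7, 3] cursor@1
After 4 (next): list=[6, 1, 87, 20, 5, 9, 2, 7, 3] cursor@87
After 5 (insert_after(21)): list=[6, 1, 87, 21, 20, 5, 9, 2, 7, 3] cursor@87
After 6 (delete_current): list=[6, 1, 21, 20, 5, 9, 2, 7, 3] cursor@21
After 7 (delete_current): list=[6, 1, 20, 5, 9, 2, 7, 3] cursor@20
After 8 (next): list=[6, 1, 20, 5, 9, 2, 7, 3] cursor@5
After 9 (delete_current): list=[6, 1, 20, 9, 2, 7, 3] cursor@9
After 10 (delete_current): list=[6, 1, 20, 2, 7, 3] cursor@2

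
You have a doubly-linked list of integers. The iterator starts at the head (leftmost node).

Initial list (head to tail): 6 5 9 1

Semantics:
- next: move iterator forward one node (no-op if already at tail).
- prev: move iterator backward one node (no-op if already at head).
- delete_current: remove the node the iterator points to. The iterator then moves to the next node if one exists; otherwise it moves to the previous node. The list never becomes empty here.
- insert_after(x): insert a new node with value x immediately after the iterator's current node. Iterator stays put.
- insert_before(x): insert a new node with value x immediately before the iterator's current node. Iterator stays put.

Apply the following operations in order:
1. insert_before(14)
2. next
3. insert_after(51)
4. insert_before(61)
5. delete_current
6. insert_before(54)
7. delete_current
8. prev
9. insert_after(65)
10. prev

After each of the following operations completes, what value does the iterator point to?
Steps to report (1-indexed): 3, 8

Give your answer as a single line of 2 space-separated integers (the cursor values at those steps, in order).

After 1 (insert_before(14)): list=[14, 6, 5, 9, 1] cursor@6
After 2 (next): list=[14, 6, 5, 9, 1] cursor@5
After 3 (insert_after(51)): list=[14, 6, 5, 51, 9, 1] cursor@5
After 4 (insert_before(61)): list=[14, 6, 61, 5, 51, 9, 1] cursor@5
After 5 (delete_current): list=[14, 6, 61, 51, 9, 1] cursor@51
After 6 (insert_before(54)): list=[14, 6, 61, 54, 51, 9, 1] cursor@51
After 7 (delete_current): list=[14, 6, 61, 54, 9, 1] cursor@9
After 8 (prev): list=[14, 6, 61, 54, 9, 1] cursor@54
After 9 (insert_after(65)): list=[14, 6, 61, 54, 65, 9, 1] cursor@54
After 10 (prev): list=[14, 6, 61, 54, 65, 9, 1] cursor@61

Answer: 5 54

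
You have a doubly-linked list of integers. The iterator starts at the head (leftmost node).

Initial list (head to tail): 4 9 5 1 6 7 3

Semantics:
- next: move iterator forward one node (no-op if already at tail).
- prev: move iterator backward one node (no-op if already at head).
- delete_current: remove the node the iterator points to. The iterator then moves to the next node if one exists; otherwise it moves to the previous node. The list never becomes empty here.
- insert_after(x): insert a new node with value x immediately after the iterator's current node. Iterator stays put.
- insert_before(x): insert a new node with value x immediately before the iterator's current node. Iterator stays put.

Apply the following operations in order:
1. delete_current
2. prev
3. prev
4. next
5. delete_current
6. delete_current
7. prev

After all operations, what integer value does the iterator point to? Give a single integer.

Answer: 9

Derivation:
After 1 (delete_current): list=[9, 5, 1, 6, 7, 3] cursor@9
After 2 (prev): list=[9, 5, 1, 6, 7, 3] cursor@9
After 3 (prev): list=[9, 5, 1, 6, 7, 3] cursor@9
After 4 (next): list=[9, 5, 1, 6, 7, 3] cursor@5
After 5 (delete_current): list=[9, 1, 6, 7, 3] cursor@1
After 6 (delete_current): list=[9, 6, 7, 3] cursor@6
After 7 (prev): list=[9, 6, 7, 3] cursor@9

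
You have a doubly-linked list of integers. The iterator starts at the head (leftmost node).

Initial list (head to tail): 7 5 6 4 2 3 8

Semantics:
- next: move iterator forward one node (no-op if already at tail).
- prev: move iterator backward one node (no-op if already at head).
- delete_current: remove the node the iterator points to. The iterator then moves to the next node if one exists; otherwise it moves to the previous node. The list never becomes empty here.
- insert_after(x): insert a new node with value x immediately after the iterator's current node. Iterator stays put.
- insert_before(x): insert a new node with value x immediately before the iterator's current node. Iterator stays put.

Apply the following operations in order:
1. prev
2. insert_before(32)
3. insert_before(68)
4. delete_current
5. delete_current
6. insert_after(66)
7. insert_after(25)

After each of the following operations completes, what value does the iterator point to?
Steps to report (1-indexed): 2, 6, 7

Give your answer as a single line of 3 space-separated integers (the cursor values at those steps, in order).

Answer: 7 6 6

Derivation:
After 1 (prev): list=[7, 5, 6, 4, 2, 3, 8] cursor@7
After 2 (insert_before(32)): list=[32, 7, 5, 6, 4, 2, 3, 8] cursor@7
After 3 (insert_before(68)): list=[32, 68, 7, 5, 6, 4, 2, 3, 8] cursor@7
After 4 (delete_current): list=[32, 68, 5, 6, 4, 2, 3, 8] cursor@5
After 5 (delete_current): list=[32, 68, 6, 4, 2, 3, 8] cursor@6
After 6 (insert_after(66)): list=[32, 68, 6, 66, 4, 2, 3, 8] cursor@6
After 7 (insert_after(25)): list=[32, 68, 6, 25, 66, 4, 2, 3, 8] cursor@6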